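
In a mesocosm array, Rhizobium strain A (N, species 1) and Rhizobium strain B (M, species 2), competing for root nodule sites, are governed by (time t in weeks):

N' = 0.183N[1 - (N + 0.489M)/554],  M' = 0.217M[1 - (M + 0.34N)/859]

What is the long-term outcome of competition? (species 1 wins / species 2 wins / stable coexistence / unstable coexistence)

Compare the nullcline intercepts: K1/α12 = 554/0.489 = 1130 > K2 = 859; K2/α21 = 859/0.34 = 2530 > K1 = 554.
Since both inequalities hold, each species can invade when rare, so the interior equilibrium is stable.

stable coexistence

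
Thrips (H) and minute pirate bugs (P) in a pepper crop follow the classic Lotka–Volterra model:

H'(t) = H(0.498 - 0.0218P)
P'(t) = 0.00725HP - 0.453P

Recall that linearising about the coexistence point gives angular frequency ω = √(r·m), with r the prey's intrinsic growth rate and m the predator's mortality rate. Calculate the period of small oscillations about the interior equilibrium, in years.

Here r = 0.498 and m = 0.453, so r·m = 0.226.
ω = √0.226 = 0.475 per year, hence T = 2π/ω ≈ 13.2 years.

T ≈ 13.2 years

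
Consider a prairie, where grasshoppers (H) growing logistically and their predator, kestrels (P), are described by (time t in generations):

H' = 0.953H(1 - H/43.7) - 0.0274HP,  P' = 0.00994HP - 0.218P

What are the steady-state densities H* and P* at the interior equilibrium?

H* ≈ 21.9, P* ≈ 17.3

From dP/dt = 0 with P > 0: 0.00994H* = 0.218, so H* = 21.9.
Substitute into dH/dt = 0: 0.953(1 - 21.9/43.7) = 0.0274P*.
The bracket is 0.498, giving P* = 0.475/0.0274 = 17.3.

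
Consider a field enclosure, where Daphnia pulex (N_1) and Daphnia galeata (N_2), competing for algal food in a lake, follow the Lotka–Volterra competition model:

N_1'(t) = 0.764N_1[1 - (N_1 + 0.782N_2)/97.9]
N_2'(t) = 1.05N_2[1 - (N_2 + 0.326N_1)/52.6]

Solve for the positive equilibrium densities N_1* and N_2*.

Setting both brackets to zero gives the nullclines N_1 + 0.782N_2 = 97.9 and 0.326N_1 + N_2 = 52.6.
Substituting N_2 = 52.6 - 0.326N_1 into the first: N_1(1 - 0.782·0.326) = 97.9 - 0.782·52.6.
So N_1* = 56.8/0.745 = 76.2, and then N_2* = 52.6 - 0.326·76.2 = 27.8.

N_1* ≈ 76.2, N_2* ≈ 27.8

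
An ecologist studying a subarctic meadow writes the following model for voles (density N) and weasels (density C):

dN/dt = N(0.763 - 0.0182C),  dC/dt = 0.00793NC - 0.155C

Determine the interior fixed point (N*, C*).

Set dC/dt = 0 with C > 0: 0.00793N - 0.155 = 0, so N* = 0.155/0.00793 = 19.5.
Set dN/dt = 0 with N > 0: 0.763 - 0.0182C = 0, so C* = 0.763/0.0182 = 41.9.

N* ≈ 19.5, C* ≈ 41.9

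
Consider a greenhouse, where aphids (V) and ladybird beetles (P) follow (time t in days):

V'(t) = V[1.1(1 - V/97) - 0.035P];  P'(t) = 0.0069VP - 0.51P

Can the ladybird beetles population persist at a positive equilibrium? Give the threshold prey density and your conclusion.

Threshold V = 73.9; K > 73.9, so yes, the predator persists.

The predator equation gives dP/dt > 0 only when V > 0.51/0.0069 = 73.9.
Without the predator, V → K = 97. Since 97 > 73.9, the predator can invade and persist.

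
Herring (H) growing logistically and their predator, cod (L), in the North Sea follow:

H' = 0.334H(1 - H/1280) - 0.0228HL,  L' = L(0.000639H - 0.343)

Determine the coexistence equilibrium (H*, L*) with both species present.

From dL/dt = 0 with L > 0: 0.000639H* = 0.343, so H* = 537.
Substitute into dH/dt = 0: 0.334(1 - 537/1280) = 0.0228L*.
The bracket is 0.581, giving L* = 0.194/0.0228 = 8.51.

H* ≈ 537, L* ≈ 8.51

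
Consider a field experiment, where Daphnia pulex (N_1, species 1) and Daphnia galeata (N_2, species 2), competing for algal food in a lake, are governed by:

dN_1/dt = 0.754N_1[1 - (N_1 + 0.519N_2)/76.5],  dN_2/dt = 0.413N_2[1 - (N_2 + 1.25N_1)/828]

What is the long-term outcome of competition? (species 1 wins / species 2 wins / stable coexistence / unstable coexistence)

species 2 excludes species 1

Compare the nullcline intercepts: K1/α12 = 76.5/0.519 = 147 < K2 = 828; K2/α21 = 828/1.25 = 662 > K1 = 76.5.
Since the inequalities point opposite ways, species 2 can invade but species 1 cannot.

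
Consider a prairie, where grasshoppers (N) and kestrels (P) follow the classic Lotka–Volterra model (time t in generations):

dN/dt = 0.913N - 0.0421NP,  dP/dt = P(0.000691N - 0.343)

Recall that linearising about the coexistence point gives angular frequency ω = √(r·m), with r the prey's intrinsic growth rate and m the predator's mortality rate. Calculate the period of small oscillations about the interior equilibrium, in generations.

T ≈ 11.2 generations

Here r = 0.913 and m = 0.343, so r·m = 0.313.
ω = √0.313 = 0.56 per generation, hence T = 2π/ω ≈ 11.2 generations.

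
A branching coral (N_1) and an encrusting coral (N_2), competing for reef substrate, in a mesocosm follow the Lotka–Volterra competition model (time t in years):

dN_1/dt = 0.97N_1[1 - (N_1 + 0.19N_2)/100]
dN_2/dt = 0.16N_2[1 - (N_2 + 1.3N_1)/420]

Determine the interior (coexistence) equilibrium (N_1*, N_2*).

Setting both brackets to zero gives the nullclines N_1 + 0.19N_2 = 100 and 1.3N_1 + N_2 = 420.
Substituting N_2 = 420 - 1.3N_1 into the first: N_1(1 - 0.19·1.3) = 100 - 0.19·420.
So N_1* = 20.2/0.753 = 26.8, and then N_2* = 420 - 1.3·26.8 = 385.

N_1* ≈ 26.8, N_2* ≈ 385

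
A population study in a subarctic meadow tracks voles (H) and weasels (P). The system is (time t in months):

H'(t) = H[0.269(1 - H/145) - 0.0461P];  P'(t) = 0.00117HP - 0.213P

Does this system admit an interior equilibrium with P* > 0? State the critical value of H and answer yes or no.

The predator equation gives dP/dt > 0 only when H > 0.213/0.00117 = 182.
Without the predator, H → K = 145. Since 145 < 182, the predator cannot invade.

Threshold H = 182; K < 182, so no, the predator goes extinct.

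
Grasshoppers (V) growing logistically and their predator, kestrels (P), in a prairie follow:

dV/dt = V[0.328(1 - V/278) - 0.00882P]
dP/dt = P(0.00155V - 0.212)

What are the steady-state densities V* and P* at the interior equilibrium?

V* ≈ 137, P* ≈ 18.9

From dP/dt = 0 with P > 0: 0.00155V* = 0.212, so V* = 137.
Substitute into dV/dt = 0: 0.328(1 - 137/278) = 0.00882P*.
The bracket is 0.508, giving P* = 0.167/0.00882 = 18.9.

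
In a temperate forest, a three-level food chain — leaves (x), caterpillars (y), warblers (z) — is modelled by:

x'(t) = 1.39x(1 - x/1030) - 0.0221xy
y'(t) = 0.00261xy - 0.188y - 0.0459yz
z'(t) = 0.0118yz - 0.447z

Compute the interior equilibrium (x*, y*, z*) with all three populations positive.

From dz/dt = 0: 0.0118y* = 0.447, so y* = 37.9.
From dx/dt = 0: 1.39(1 - x*/1030) = 0.0221·37.9, giving x* = 1030·(1 - 0.602) = 410.
From dy/dt = 0: 0.00261·410 - 0.188 = 0.0459z*, so z* = 0.881/0.0459 = 19.2.

x* ≈ 410, y* ≈ 37.9, z* ≈ 19.2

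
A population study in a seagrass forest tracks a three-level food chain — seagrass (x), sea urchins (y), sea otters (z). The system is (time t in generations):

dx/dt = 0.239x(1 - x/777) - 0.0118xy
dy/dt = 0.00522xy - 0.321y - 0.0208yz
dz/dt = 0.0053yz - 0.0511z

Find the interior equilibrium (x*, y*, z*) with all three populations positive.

x* ≈ 407, y* ≈ 9.64, z* ≈ 86.7

From dz/dt = 0: 0.0053y* = 0.0511, so y* = 9.64.
From dx/dt = 0: 0.239(1 - x*/777) = 0.0118·9.64, giving x* = 777·(1 - 0.476) = 407.
From dy/dt = 0: 0.00522·407 - 0.321 = 0.0208z*, so z* = 1.8/0.0208 = 86.7.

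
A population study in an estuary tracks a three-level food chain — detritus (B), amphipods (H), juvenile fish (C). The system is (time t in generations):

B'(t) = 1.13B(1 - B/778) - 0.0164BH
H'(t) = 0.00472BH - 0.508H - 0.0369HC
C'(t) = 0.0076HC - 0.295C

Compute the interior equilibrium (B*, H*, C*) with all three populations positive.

From dC/dt = 0: 0.0076H* = 0.295, so H* = 38.8.
From dB/dt = 0: 1.13(1 - B*/778) = 0.0164·38.8, giving B* = 778·(1 - 0.563) = 340.
From dH/dt = 0: 0.00472·340 - 0.508 = 0.0369C*, so C* = 1.1/0.0369 = 29.7.

B* ≈ 340, H* ≈ 38.8, C* ≈ 29.7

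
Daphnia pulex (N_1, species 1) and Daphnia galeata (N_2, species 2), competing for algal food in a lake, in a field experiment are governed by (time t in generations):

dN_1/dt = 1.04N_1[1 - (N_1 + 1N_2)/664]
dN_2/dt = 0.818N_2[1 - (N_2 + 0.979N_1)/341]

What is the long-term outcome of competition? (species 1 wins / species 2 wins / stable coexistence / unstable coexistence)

species 1 excludes species 2

Compare the nullcline intercepts: K1/α12 = 664/1 = 664 > K2 = 341; K2/α21 = 341/0.979 = 348 < K1 = 664.
Since the inequalities point opposite ways, species 1 can invade but species 2 cannot.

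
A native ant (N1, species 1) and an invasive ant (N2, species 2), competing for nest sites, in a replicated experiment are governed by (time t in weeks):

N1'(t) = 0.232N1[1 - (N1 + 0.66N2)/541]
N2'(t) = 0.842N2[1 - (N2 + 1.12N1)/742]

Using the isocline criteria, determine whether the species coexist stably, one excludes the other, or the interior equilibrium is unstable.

Compare the nullcline intercepts: K1/α12 = 541/0.66 = 820 > K2 = 742; K2/α21 = 742/1.12 = 662 > K1 = 541.
Since both inequalities hold, each species can invade when rare, so the interior equilibrium is stable.

stable coexistence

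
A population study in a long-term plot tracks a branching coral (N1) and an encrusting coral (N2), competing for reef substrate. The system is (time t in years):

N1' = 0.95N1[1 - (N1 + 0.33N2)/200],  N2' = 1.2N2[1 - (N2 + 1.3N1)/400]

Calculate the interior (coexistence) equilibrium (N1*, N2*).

N1* ≈ 119, N2* ≈ 245

Setting both brackets to zero gives the nullclines N1 + 0.33N2 = 200 and 1.3N1 + N2 = 400.
Substituting N2 = 400 - 1.3N1 into the first: N1(1 - 0.33·1.3) = 200 - 0.33·400.
So N1* = 68/0.571 = 119, and then N2* = 400 - 1.3·119 = 245.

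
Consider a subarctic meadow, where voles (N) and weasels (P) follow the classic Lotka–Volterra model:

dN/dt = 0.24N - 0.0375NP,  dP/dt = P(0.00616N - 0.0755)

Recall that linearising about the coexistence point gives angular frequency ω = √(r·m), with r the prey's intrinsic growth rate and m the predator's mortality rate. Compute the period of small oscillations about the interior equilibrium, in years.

Here r = 0.24 and m = 0.0755, so r·m = 0.0181.
ω = √0.0181 = 0.135 per year, hence T = 2π/ω ≈ 46.7 years.

T ≈ 46.7 years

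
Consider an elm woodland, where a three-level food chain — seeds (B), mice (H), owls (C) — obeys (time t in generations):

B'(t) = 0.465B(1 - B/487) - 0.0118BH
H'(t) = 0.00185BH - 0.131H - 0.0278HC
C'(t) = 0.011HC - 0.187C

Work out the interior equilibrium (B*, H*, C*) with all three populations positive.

From dC/dt = 0: 0.011H* = 0.187, so H* = 17.
From dB/dt = 0: 0.465(1 - B*/487) = 0.0118·17, giving B* = 487·(1 - 0.431) = 277.
From dH/dt = 0: 0.00185·277 - 0.131 = 0.0278C*, so C* = 0.381/0.0278 = 13.7.

B* ≈ 277, H* ≈ 17, C* ≈ 13.7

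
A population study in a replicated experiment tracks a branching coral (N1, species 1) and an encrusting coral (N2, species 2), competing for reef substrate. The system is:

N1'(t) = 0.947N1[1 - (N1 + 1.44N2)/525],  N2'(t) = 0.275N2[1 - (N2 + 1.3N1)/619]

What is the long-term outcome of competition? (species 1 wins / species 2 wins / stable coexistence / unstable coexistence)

Compare the nullcline intercepts: K1/α12 = 525/1.44 = 365 < K2 = 619; K2/α21 = 619/1.3 = 476 < K1 = 525.
Since both are reversed, neither can invade when rare; the interior point is a saddle.

unstable coexistence (outcome depends on initial conditions)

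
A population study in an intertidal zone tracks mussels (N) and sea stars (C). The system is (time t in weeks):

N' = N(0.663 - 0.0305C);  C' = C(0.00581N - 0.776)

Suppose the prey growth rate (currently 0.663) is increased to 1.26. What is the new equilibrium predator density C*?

At the interior fixed point, setting dN/dt = 0 with N > 0 fixes C* = (prey growth rate)/(NC coefficient) — independent of the other coefficients.
With the change, C* = 1.26/0.0305 = 41.3; it rises from 21.7.

C* ≈ 41.3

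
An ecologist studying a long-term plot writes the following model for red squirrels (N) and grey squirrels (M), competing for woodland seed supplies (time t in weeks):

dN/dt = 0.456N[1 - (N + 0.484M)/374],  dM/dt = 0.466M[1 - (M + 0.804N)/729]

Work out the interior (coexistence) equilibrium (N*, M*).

Setting both brackets to zero gives the nullclines N + 0.484M = 374 and 0.804N + M = 729.
Substituting M = 729 - 0.804N into the first: N(1 - 0.484·0.804) = 374 - 0.484·729.
So N* = 21.2/0.611 = 34.6, and then M* = 729 - 0.804·34.6 = 701.

N* ≈ 34.6, M* ≈ 701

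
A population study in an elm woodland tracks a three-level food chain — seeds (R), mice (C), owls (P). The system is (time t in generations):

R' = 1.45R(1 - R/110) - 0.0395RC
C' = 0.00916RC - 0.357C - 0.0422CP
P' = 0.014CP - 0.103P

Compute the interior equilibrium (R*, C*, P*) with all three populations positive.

R* ≈ 88, C* ≈ 7.36, P* ≈ 10.6

From dP/dt = 0: 0.014C* = 0.103, so C* = 7.36.
From dR/dt = 0: 1.45(1 - R*/110) = 0.0395·7.36, giving R* = 110·(1 - 0.2) = 88.
From dC/dt = 0: 0.00916·88 - 0.357 = 0.0422P*, so P* = 0.449/0.0422 = 10.6.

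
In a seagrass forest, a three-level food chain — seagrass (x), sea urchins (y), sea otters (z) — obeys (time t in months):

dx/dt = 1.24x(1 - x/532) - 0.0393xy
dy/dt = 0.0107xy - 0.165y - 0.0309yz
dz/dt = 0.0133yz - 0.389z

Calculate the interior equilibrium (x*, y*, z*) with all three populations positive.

x* ≈ 38.8, y* ≈ 29.2, z* ≈ 8.11

From dz/dt = 0: 0.0133y* = 0.389, so y* = 29.2.
From dx/dt = 0: 1.24(1 - x*/532) = 0.0393·29.2, giving x* = 532·(1 - 0.927) = 38.8.
From dy/dt = 0: 0.0107·38.8 - 0.165 = 0.0309z*, so z* = 0.251/0.0309 = 8.11.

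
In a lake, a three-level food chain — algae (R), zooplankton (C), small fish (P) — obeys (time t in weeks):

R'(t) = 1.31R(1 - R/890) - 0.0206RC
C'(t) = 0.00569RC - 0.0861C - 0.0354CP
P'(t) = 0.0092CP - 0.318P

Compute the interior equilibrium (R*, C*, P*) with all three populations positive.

From dP/dt = 0: 0.0092C* = 0.318, so C* = 34.6.
From dR/dt = 0: 1.31(1 - R*/890) = 0.0206·34.6, giving R* = 890·(1 - 0.544) = 406.
From dC/dt = 0: 0.00569·406 - 0.0861 = 0.0354P*, so P* = 2.23/0.0354 = 62.9.

R* ≈ 406, C* ≈ 34.6, P* ≈ 62.9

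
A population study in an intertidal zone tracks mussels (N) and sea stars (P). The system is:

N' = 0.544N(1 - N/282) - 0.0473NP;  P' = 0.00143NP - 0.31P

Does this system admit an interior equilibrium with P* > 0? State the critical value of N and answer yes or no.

Threshold N = 217; K > 217, so yes, the predator persists.

The predator equation gives dP/dt > 0 only when N > 0.31/0.00143 = 217.
Without the predator, N → K = 282. Since 282 > 217, the predator can invade and persist.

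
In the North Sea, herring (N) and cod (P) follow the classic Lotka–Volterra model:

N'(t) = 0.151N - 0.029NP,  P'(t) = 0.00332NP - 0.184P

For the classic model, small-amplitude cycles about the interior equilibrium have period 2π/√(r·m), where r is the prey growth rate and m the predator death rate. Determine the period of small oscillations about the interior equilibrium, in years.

Here r = 0.151 and m = 0.184, so r·m = 0.0278.
ω = √0.0278 = 0.167 per year, hence T = 2π/ω ≈ 37.7 years.

T ≈ 37.7 years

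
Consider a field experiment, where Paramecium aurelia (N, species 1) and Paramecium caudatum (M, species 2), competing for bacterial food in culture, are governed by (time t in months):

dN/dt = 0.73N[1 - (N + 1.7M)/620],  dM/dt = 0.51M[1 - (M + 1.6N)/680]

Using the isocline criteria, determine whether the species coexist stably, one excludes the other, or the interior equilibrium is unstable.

unstable coexistence (outcome depends on initial conditions)

Compare the nullcline intercepts: K1/α12 = 620/1.7 = 365 < K2 = 680; K2/α21 = 680/1.6 = 425 < K1 = 620.
Since both are reversed, neither can invade when rare; the interior point is a saddle.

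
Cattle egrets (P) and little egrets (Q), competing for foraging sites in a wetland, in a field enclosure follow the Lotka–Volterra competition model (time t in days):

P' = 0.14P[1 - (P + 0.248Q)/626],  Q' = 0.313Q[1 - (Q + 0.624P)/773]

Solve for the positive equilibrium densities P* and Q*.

Setting both brackets to zero gives the nullclines P + 0.248Q = 626 and 0.624P + Q = 773.
Substituting Q = 773 - 0.624P into the first: P(1 - 0.248·0.624) = 626 - 0.248·773.
So P* = 434/0.845 = 514, and then Q* = 773 - 0.624·514 = 452.

P* ≈ 514, Q* ≈ 452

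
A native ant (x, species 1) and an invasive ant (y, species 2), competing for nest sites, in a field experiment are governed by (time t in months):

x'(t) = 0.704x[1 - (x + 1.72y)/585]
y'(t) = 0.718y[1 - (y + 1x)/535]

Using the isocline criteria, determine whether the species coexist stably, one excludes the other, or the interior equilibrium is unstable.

Compare the nullcline intercepts: K1/α12 = 585/1.72 = 340 < K2 = 535; K2/α21 = 535/1 = 535 < K1 = 585.
Since both are reversed, neither can invade when rare; the interior point is a saddle.

unstable coexistence (outcome depends on initial conditions)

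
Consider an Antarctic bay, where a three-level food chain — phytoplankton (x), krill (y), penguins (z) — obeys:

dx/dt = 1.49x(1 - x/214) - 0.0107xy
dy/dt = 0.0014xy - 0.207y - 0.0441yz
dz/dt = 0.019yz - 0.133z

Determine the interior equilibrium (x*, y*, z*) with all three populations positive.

x* ≈ 203, y* ≈ 7, z* ≈ 1.76

From dz/dt = 0: 0.019y* = 0.133, so y* = 7.
From dx/dt = 0: 1.49(1 - x*/214) = 0.0107·7, giving x* = 214·(1 - 0.0503) = 203.
From dy/dt = 0: 0.0014·203 - 0.207 = 0.0441z*, so z* = 0.0775/0.0441 = 1.76.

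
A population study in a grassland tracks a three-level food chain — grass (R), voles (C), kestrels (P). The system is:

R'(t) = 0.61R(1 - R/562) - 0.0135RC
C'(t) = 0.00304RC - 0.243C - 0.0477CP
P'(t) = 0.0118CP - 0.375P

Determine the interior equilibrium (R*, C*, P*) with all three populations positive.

R* ≈ 167, C* ≈ 31.8, P* ≈ 5.53

From dP/dt = 0: 0.0118C* = 0.375, so C* = 31.8.
From dR/dt = 0: 0.61(1 - R*/562) = 0.0135·31.8, giving R* = 562·(1 - 0.703) = 167.
From dC/dt = 0: 0.00304·167 - 0.243 = 0.0477P*, so P* = 0.264/0.0477 = 5.53.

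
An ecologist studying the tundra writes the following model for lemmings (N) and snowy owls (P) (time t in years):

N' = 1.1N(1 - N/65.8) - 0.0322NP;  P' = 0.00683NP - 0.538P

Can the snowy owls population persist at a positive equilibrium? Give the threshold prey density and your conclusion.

The predator equation gives dP/dt > 0 only when N > 0.538/0.00683 = 78.8.
Without the predator, N → K = 65.8. Since 65.8 < 78.8, the predator cannot invade.

Threshold N = 78.8; K < 78.8, so no, the predator goes extinct.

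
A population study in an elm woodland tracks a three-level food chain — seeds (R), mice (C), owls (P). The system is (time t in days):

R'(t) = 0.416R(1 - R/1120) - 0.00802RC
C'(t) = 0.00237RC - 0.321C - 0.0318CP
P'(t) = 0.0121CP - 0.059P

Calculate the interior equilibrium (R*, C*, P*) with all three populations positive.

R* ≈ 1010, C* ≈ 4.88, P* ≈ 65.5

From dP/dt = 0: 0.0121C* = 0.059, so C* = 4.88.
From dR/dt = 0: 0.416(1 - R*/1120) = 0.00802·4.88, giving R* = 1120·(1 - 0.094) = 1010.
From dC/dt = 0: 0.00237·1010 - 0.321 = 0.0318P*, so P* = 2.08/0.0318 = 65.5.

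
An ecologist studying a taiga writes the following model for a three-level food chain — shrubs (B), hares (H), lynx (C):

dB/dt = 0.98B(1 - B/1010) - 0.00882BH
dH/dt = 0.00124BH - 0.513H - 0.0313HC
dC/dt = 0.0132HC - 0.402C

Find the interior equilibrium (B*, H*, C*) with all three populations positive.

B* ≈ 733, H* ≈ 30.5, C* ≈ 12.7

From dC/dt = 0: 0.0132H* = 0.402, so H* = 30.5.
From dB/dt = 0: 0.98(1 - B*/1010) = 0.00882·30.5, giving B* = 1010·(1 - 0.274) = 733.
From dH/dt = 0: 0.00124·733 - 0.513 = 0.0313C*, so C* = 0.396/0.0313 = 12.7.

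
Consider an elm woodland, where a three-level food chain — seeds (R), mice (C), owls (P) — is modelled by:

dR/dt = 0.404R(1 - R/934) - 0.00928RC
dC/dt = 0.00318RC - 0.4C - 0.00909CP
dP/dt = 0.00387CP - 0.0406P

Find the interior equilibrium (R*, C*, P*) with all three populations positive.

From dP/dt = 0: 0.00387C* = 0.0406, so C* = 10.5.
From dR/dt = 0: 0.404(1 - R*/934) = 0.00928·10.5, giving R* = 934·(1 - 0.241) = 709.
From dC/dt = 0: 0.00318·709 - 0.4 = 0.00909P*, so P* = 1.85/0.00909 = 204.

R* ≈ 709, C* ≈ 10.5, P* ≈ 204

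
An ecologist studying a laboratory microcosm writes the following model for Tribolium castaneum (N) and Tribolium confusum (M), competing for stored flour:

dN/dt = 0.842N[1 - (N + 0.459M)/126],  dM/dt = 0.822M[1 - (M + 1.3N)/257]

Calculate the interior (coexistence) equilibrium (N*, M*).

Setting both brackets to zero gives the nullclines N + 0.459M = 126 and 1.3N + M = 257.
Substituting M = 257 - 1.3N into the first: N(1 - 0.459·1.3) = 126 - 0.459·257.
So N* = 8.04/0.403 = 19.9, and then M* = 257 - 1.3·19.9 = 231.

N* ≈ 19.9, M* ≈ 231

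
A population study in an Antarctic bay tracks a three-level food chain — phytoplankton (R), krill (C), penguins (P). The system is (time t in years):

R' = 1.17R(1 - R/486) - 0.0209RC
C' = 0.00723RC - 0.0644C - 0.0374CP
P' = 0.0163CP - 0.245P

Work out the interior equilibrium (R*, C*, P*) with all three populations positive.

From dP/dt = 0: 0.0163C* = 0.245, so C* = 15.
From dR/dt = 0: 1.17(1 - R*/486) = 0.0209·15, giving R* = 486·(1 - 0.268) = 356.
From dC/dt = 0: 0.00723·356 - 0.0644 = 0.0374P*, so P* = 2.51/0.0374 = 67.

R* ≈ 356, C* ≈ 15, P* ≈ 67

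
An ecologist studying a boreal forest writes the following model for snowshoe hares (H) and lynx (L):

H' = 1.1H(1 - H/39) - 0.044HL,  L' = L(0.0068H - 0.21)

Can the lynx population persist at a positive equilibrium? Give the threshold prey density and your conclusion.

The predator equation gives dL/dt > 0 only when H > 0.21/0.0068 = 30.9.
Without the predator, H → K = 39. Since 39 > 30.9, the predator can invade and persist.

Threshold H = 30.9; K > 30.9, so yes, the predator persists.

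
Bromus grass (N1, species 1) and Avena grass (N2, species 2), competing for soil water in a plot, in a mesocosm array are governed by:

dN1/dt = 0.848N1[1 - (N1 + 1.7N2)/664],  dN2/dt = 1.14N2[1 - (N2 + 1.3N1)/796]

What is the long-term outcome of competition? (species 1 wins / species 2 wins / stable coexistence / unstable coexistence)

unstable coexistence (outcome depends on initial conditions)

Compare the nullcline intercepts: K1/α12 = 664/1.7 = 391 < K2 = 796; K2/α21 = 796/1.3 = 612 < K1 = 664.
Since both are reversed, neither can invade when rare; the interior point is a saddle.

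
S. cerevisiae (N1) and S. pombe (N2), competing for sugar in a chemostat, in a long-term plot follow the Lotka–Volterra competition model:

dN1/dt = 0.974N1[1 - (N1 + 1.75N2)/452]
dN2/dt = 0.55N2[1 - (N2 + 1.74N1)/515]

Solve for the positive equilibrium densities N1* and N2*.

N1* ≈ 220, N2* ≈ 133

Setting both brackets to zero gives the nullclines N1 + 1.75N2 = 452 and 1.74N1 + N2 = 515.
Substituting N2 = 515 - 1.74N1 into the first: N1(1 - 1.75·1.74) = 452 - 1.75·515.
So N1* = -449/-2.04 = 220, and then N2* = 515 - 1.74·220 = 133.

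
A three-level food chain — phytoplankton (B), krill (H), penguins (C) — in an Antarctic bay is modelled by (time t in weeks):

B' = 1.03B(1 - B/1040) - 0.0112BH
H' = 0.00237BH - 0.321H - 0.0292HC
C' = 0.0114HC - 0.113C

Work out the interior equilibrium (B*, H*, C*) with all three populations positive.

From dC/dt = 0: 0.0114H* = 0.113, so H* = 9.91.
From dB/dt = 0: 1.03(1 - B*/1040) = 0.0112·9.91, giving B* = 1040·(1 - 0.108) = 928.
From dH/dt = 0: 0.00237·928 - 0.321 = 0.0292C*, so C* = 1.88/0.0292 = 64.3.

B* ≈ 928, H* ≈ 9.91, C* ≈ 64.3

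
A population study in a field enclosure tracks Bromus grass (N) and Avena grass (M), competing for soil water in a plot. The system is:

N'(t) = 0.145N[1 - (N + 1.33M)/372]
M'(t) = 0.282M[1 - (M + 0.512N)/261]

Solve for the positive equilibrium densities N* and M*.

Setting both brackets to zero gives the nullclines N + 1.33M = 372 and 0.512N + M = 261.
Substituting M = 261 - 0.512N into the first: N(1 - 1.33·0.512) = 372 - 1.33·261.
So N* = 24.9/0.319 = 78, and then M* = 261 - 0.512·78 = 221.

N* ≈ 78, M* ≈ 221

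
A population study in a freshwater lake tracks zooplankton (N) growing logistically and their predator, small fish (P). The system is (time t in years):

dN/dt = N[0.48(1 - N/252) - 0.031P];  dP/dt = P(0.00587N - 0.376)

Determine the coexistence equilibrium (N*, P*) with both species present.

From dP/dt = 0 with P > 0: 0.00587N* = 0.376, so N* = 64.1.
Substitute into dN/dt = 0: 0.48(1 - 64.1/252) = 0.031P*.
The bracket is 0.746, giving P* = 0.358/0.031 = 11.5.

N* ≈ 64.1, P* ≈ 11.5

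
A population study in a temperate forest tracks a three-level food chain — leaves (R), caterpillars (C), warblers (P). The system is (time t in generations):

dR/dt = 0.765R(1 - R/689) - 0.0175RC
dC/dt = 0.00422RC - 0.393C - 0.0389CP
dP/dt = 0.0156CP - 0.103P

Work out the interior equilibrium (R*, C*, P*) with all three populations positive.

From dP/dt = 0: 0.0156C* = 0.103, so C* = 6.6.
From dR/dt = 0: 0.765(1 - R*/689) = 0.0175·6.6, giving R* = 689·(1 - 0.151) = 585.
From dC/dt = 0: 0.00422·585 - 0.393 = 0.0389P*, so P* = 2.08/0.0389 = 53.4.

R* ≈ 585, C* ≈ 6.6, P* ≈ 53.4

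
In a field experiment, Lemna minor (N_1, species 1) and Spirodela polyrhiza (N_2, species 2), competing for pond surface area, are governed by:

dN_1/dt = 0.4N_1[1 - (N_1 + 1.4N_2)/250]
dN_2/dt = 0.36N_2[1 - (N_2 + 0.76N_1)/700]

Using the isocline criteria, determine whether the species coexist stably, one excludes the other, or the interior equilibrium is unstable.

species 2 excludes species 1

Compare the nullcline intercepts: K1/α12 = 250/1.4 = 179 < K2 = 700; K2/α21 = 700/0.76 = 921 > K1 = 250.
Since the inequalities point opposite ways, species 2 can invade but species 1 cannot.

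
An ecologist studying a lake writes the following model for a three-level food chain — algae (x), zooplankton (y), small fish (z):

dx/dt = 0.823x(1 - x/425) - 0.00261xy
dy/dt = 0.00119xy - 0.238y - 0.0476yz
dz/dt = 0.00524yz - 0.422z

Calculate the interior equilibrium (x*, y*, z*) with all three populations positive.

From dz/dt = 0: 0.00524y* = 0.422, so y* = 80.5.
From dx/dt = 0: 0.823(1 - x*/425) = 0.00261·80.5, giving x* = 425·(1 - 0.255) = 316.
From dy/dt = 0: 0.00119·316 - 0.238 = 0.0476z*, so z* = 0.139/0.0476 = 2.91.

x* ≈ 316, y* ≈ 80.5, z* ≈ 2.91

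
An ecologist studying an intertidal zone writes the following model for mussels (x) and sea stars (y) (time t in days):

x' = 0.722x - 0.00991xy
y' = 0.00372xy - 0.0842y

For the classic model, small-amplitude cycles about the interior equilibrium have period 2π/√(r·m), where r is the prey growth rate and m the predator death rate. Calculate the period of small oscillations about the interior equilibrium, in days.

Here r = 0.722 and m = 0.0842, so r·m = 0.0608.
ω = √0.0608 = 0.247 per day, hence T = 2π/ω ≈ 25.5 days.

T ≈ 25.5 days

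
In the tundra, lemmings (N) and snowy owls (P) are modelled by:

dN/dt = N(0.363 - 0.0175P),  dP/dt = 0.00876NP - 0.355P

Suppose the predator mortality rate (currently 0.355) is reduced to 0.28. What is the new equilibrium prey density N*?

At the interior fixed point, setting dP/dt = 0 with P > 0 fixes N* = (predator death rate)/(NP coefficient) — independent of the other coefficients.
With the change, N* = 0.28/0.00876 = 32; it falls from 40.5.

N* ≈ 32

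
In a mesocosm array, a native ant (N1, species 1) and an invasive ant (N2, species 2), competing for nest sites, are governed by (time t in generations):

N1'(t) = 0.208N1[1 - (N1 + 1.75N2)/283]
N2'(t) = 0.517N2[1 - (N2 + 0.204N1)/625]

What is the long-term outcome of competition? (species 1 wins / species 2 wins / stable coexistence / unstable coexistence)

Compare the nullcline intercepts: K1/α12 = 283/1.75 = 162 < K2 = 625; K2/α21 = 625/0.204 = 3060 > K1 = 283.
Since the inequalities point opposite ways, species 2 can invade but species 1 cannot.

species 2 excludes species 1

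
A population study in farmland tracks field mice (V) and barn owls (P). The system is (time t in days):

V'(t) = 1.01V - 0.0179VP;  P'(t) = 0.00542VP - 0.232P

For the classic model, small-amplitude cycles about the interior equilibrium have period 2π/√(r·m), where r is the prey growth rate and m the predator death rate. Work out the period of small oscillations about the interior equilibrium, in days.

T ≈ 13 days

Here r = 1.01 and m = 0.232, so r·m = 0.234.
ω = √0.234 = 0.484 per day, hence T = 2π/ω ≈ 13 days.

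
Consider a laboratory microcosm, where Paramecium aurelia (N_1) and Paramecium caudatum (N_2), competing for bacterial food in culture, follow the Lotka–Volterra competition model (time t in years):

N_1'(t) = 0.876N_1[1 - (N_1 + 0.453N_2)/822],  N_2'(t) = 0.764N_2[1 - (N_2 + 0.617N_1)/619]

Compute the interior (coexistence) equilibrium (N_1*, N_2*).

N_1* ≈ 752, N_2* ≈ 155

Setting both brackets to zero gives the nullclines N_1 + 0.453N_2 = 822 and 0.617N_1 + N_2 = 619.
Substituting N_2 = 619 - 0.617N_1 into the first: N_1(1 - 0.453·0.617) = 822 - 0.453·619.
So N_1* = 542/0.72 = 752, and then N_2* = 619 - 0.617·752 = 155.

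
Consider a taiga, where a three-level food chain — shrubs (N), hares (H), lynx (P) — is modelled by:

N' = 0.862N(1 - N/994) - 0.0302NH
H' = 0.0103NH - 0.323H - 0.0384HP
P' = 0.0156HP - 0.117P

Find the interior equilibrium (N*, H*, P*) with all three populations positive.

N* ≈ 733, H* ≈ 7.5, P* ≈ 188

From dP/dt = 0: 0.0156H* = 0.117, so H* = 7.5.
From dN/dt = 0: 0.862(1 - N*/994) = 0.0302·7.5, giving N* = 994·(1 - 0.263) = 733.
From dH/dt = 0: 0.0103·733 - 0.323 = 0.0384P*, so P* = 7.23/0.0384 = 188.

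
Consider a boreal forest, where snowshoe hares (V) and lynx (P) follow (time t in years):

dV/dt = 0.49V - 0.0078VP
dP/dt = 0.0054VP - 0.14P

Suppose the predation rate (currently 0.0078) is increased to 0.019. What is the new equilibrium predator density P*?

At the interior fixed point, setting dV/dt = 0 with V > 0 fixes P* = (prey growth rate)/(VP coefficient) — independent of the other coefficients.
With the change, P* = 0.49/0.019 = 25.8; it falls from 62.8.

P* ≈ 25.8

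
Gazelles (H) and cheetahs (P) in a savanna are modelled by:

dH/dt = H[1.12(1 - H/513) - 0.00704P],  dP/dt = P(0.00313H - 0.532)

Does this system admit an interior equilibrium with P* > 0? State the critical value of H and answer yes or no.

The predator equation gives dP/dt > 0 only when H > 0.532/0.00313 = 170.
Without the predator, H → K = 513. Since 513 > 170, the predator can invade and persist.

Threshold H = 170; K > 170, so yes, the predator persists.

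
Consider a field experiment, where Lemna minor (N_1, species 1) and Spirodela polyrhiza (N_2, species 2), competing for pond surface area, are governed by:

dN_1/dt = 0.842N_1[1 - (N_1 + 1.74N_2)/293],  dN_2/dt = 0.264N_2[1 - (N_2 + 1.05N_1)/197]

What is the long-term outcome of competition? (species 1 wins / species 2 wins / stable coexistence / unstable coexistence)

unstable coexistence (outcome depends on initial conditions)

Compare the nullcline intercepts: K1/α12 = 293/1.74 = 168 < K2 = 197; K2/α21 = 197/1.05 = 188 < K1 = 293.
Since both are reversed, neither can invade when rare; the interior point is a saddle.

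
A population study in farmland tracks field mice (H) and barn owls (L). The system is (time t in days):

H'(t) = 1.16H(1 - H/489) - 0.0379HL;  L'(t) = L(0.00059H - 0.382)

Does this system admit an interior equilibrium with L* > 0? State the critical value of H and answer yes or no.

Threshold H = 647; K < 647, so no, the predator goes extinct.

The predator equation gives dL/dt > 0 only when H > 0.382/0.00059 = 647.
Without the predator, H → K = 489. Since 489 < 647, the predator cannot invade.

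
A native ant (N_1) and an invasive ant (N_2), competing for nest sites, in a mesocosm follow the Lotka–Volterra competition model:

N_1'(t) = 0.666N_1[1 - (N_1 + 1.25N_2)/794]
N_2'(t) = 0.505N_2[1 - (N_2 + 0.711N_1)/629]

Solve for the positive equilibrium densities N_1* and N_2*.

N_1* ≈ 69.7, N_2* ≈ 579

Setting both brackets to zero gives the nullclines N_1 + 1.25N_2 = 794 and 0.711N_1 + N_2 = 629.
Substituting N_2 = 629 - 0.711N_1 into the first: N_1(1 - 1.25·0.711) = 794 - 1.25·629.
So N_1* = 7.75/0.111 = 69.7, and then N_2* = 629 - 0.711·69.7 = 579.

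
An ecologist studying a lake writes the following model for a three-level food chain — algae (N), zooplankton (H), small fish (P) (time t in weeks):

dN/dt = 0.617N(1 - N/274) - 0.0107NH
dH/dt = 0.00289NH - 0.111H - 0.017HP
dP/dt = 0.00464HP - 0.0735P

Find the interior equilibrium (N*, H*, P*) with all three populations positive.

N* ≈ 199, H* ≈ 15.8, P* ≈ 27.3

From dP/dt = 0: 0.00464H* = 0.0735, so H* = 15.8.
From dN/dt = 0: 0.617(1 - N*/274) = 0.0107·15.8, giving N* = 274·(1 - 0.275) = 199.
From dH/dt = 0: 0.00289·199 - 0.111 = 0.017P*, so P* = 0.463/0.017 = 27.3.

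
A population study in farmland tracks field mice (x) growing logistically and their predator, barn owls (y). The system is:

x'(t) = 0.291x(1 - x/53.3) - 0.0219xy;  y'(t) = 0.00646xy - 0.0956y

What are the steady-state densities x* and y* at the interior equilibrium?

x* ≈ 14.8, y* ≈ 9.6

From dy/dt = 0 with y > 0: 0.00646x* = 0.0956, so x* = 14.8.
Substitute into dx/dt = 0: 0.291(1 - 14.8/53.3) = 0.0219y*.
The bracket is 0.722, giving y* = 0.21/0.0219 = 9.6.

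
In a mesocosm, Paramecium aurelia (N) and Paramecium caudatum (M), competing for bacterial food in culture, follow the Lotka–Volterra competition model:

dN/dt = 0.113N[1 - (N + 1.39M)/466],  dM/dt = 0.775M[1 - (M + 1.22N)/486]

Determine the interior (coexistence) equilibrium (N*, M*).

Setting both brackets to zero gives the nullclines N + 1.39M = 466 and 1.22N + M = 486.
Substituting M = 486 - 1.22N into the first: N(1 - 1.39·1.22) = 466 - 1.39·486.
So N* = -210/-0.696 = 301, and then M* = 486 - 1.22·301 = 119.

N* ≈ 301, M* ≈ 119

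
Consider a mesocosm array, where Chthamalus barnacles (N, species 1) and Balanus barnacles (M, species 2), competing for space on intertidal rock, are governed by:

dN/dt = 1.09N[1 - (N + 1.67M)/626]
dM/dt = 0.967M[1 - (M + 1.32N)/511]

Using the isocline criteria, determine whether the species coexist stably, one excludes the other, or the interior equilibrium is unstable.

Compare the nullcline intercepts: K1/α12 = 626/1.67 = 375 < K2 = 511; K2/α21 = 511/1.32 = 387 < K1 = 626.
Since both are reversed, neither can invade when rare; the interior point is a saddle.

unstable coexistence (outcome depends on initial conditions)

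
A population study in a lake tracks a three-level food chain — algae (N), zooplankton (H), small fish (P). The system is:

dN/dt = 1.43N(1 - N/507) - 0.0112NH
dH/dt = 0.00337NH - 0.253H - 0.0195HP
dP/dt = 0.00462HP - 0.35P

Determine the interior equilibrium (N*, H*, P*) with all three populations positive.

N* ≈ 206, H* ≈ 75.8, P* ≈ 22.7

From dP/dt = 0: 0.00462H* = 0.35, so H* = 75.8.
From dN/dt = 0: 1.43(1 - N*/507) = 0.0112·75.8, giving N* = 507·(1 - 0.593) = 206.
From dH/dt = 0: 0.00337·206 - 0.253 = 0.0195P*, so P* = 0.442/0.0195 = 22.7.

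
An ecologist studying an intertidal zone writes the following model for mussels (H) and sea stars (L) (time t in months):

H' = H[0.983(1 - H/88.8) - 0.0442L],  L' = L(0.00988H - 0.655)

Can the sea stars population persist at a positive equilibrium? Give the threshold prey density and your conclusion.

Threshold H = 66.3; K > 66.3, so yes, the predator persists.

The predator equation gives dL/dt > 0 only when H > 0.655/0.00988 = 66.3.
Without the predator, H → K = 88.8. Since 88.8 > 66.3, the predator can invade and persist.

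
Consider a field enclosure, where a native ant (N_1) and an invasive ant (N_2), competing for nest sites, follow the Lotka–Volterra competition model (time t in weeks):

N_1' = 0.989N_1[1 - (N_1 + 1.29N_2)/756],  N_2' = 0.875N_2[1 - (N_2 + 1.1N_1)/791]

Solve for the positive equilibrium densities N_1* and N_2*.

Setting both brackets to zero gives the nullclines N_1 + 1.29N_2 = 756 and 1.1N_1 + N_2 = 791.
Substituting N_2 = 791 - 1.1N_1 into the first: N_1(1 - 1.29·1.1) = 756 - 1.29·791.
So N_1* = -264/-0.419 = 631, and then N_2* = 791 - 1.1·631 = 96.9.

N_1* ≈ 631, N_2* ≈ 96.9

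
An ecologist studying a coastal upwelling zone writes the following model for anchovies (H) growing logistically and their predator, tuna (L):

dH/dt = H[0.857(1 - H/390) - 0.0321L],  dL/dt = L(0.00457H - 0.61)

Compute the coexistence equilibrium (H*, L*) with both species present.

From dL/dt = 0 with L > 0: 0.00457H* = 0.61, so H* = 133.
Substitute into dH/dt = 0: 0.857(1 - 133/390) = 0.0321L*.
The bracket is 0.658, giving L* = 0.564/0.0321 = 17.6.

H* ≈ 133, L* ≈ 17.6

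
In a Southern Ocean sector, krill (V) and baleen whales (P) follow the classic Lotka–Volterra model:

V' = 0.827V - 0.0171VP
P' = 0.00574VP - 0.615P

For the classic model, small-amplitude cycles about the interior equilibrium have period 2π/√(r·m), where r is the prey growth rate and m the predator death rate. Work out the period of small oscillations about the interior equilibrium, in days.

Here r = 0.827 and m = 0.615, so r·m = 0.509.
ω = √0.509 = 0.713 per day, hence T = 2π/ω ≈ 8.81 days.

T ≈ 8.81 days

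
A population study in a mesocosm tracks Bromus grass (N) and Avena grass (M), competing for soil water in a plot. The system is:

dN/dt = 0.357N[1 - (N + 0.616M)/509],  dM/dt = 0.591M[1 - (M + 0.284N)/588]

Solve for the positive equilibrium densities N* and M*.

N* ≈ 178, M* ≈ 537

Setting both brackets to zero gives the nullclines N + 0.616M = 509 and 0.284N + M = 588.
Substituting M = 588 - 0.284N into the first: N(1 - 0.616·0.284) = 509 - 0.616·588.
So N* = 147/0.825 = 178, and then M* = 588 - 0.284·178 = 537.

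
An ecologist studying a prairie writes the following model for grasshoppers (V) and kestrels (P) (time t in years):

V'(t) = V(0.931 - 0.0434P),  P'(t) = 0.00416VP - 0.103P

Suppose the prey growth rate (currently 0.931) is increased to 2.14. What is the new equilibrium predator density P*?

At the interior fixed point, setting dV/dt = 0 with V > 0 fixes P* = (prey growth rate)/(VP coefficient) — independent of the other coefficients.
With the change, P* = 2.14/0.0434 = 49.3; it rises from 21.5.

P* ≈ 49.3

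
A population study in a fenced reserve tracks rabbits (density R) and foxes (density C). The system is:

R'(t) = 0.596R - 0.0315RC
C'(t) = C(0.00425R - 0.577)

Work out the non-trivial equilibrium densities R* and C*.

Set dC/dt = 0 with C > 0: 0.00425R - 0.577 = 0, so R* = 0.577/0.00425 = 136.
Set dR/dt = 0 with R > 0: 0.596 - 0.0315C = 0, so C* = 0.596/0.0315 = 18.9.

R* ≈ 136, C* ≈ 18.9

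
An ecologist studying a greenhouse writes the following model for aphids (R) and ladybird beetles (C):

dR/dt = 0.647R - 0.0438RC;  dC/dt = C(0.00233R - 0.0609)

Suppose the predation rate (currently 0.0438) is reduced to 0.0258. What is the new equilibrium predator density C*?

C* ≈ 25.1

At the interior fixed point, setting dR/dt = 0 with R > 0 fixes C* = (prey growth rate)/(RC coefficient) — independent of the other coefficients.
With the change, C* = 0.647/0.0258 = 25.1; it rises from 14.8.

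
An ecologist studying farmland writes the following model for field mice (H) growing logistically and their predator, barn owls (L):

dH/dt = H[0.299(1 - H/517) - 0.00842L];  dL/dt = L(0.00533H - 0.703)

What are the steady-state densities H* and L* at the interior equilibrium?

H* ≈ 132, L* ≈ 26.5

From dL/dt = 0 with L > 0: 0.00533H* = 0.703, so H* = 132.
Substitute into dH/dt = 0: 0.299(1 - 132/517) = 0.00842L*.
The bracket is 0.745, giving L* = 0.223/0.00842 = 26.5.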